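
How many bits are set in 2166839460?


0b10000001001001110101100010100100 has 12 set bits

12


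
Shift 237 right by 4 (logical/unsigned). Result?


0b11101101 >> 4 = 0b1110 = 14

14


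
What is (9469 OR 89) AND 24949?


Step 1: 9469 | 89 = 9469
Step 2: 9469 & 24949 = 8309

8309


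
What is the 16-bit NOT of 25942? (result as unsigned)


~0b110010101010110 = 0b1001101010101001 = 39593 (16-bit unsigned)

39593


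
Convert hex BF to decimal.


BF hex = 191 decimal

191


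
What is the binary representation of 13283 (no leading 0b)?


13283 = 11001111100011 in binary

11001111100011


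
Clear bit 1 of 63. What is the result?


63 & ~(1 << 1) = 61

61


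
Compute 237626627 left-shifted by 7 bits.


0b1110001010011110010100000011 << 7 = 0b11100010100111100101000000110000000 = 30416208256

30416208256


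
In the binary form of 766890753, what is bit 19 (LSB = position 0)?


0b101101101101011101001100000001, position 19 = 0

0


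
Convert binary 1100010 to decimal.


1100010 in decimal = 98

98


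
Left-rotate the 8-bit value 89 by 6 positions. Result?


Rotate 0b1011001 left by 6 (8-bit) = 0b1010110 = 86

86


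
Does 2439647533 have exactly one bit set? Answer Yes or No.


0b10010001011010100001000100101101. Multiple bits set => No

No


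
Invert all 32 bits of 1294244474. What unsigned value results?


1294244474 ^ 4294967295 = 3000722821

3000722821


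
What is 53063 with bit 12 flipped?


53063 ^ (1 << 12) = 53063 ^ 4096 = 57159

57159


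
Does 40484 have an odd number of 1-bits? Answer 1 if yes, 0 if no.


0b1001111000100100 has 7 ones => parity 1

1


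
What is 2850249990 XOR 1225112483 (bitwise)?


0b10101001111000110101110100000110 ^ 0b1001001000001011011101110100011 = 0b11100000111001101110011010100101 = 3773228709

3773228709


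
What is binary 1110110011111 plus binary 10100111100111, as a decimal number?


1110110011111 + 10100111100111 = 100011110000110 = 18310

18310


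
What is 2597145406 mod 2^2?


2597145406 & 3 = 2

2


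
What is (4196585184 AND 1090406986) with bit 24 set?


Step 1: 4196585184 & 1090406986 = 1075989056
Step 2: 1075989056 | (1 << 24) = 1075989056 | 16777216 = 1092766272

1092766272


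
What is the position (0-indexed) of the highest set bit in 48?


0b110000. Highest set bit at position 5

5


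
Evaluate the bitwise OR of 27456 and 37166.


0b110101101000000 | 0b1001000100101110 = 0b1111101101101110 = 64366

64366


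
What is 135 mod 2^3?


135 & 7 = 7

7


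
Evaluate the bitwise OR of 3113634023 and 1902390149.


0b10111001100101100100100011100111 | 0b1110001011001000010101110000101 = 0b11111001111101100110101111100111 = 4193676263

4193676263


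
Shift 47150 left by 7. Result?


0b1011100000101110 << 7 = 0b10111000001011100000000 = 6035200

6035200


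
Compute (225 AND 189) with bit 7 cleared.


Step 1: 225 & 189 = 161
Step 2: 161 & ~(1 << 7) = 33

33


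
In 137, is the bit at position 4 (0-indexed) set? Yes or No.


0b10001001, bit 4 = 0. No

No


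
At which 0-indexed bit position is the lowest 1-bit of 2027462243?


0b1111000110110001001111001100011. Lowest set bit at position 0

0


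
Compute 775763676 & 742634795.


0b101110001111010011011011011100 & 0b101100010000111011010100101011 = 0b101100000000010011010000001000 = 738276360

738276360


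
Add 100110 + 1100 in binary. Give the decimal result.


100110 + 1100 = 110010 = 50

50


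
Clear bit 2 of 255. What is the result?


255 & ~(1 << 2) = 251

251


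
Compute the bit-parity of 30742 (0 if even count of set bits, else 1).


0b111100000010110 has 7 ones => parity 1

1


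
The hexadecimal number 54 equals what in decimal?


54 hex = 84 decimal

84


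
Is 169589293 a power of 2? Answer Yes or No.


0b1010000110111011101000101101. Multiple bits set => No

No


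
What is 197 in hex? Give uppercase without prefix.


197 = C5 hex

C5


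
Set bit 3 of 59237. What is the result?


59237 | (1 << 3) = 59237 | 8 = 59245

59245


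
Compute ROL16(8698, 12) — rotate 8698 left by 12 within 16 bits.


Rotate 0b10000111111010 left by 12 (16-bit) = 0b1010001000011111 = 41503

41503


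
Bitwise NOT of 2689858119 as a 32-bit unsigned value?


~0b10100000010100111111101001000111 = 0b1011111101011000000010110111000 = 1605109176 (32-bit unsigned)

1605109176


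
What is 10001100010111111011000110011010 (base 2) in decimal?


10001100010111111011000110011010 in decimal = 2355081626

2355081626


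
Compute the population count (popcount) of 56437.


0b1101110001110101 has 10 set bits

10


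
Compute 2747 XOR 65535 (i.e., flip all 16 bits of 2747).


2747 ^ 65535 = 62788

62788


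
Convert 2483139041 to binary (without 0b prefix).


2483139041 = 10010100000000011011000111100001 in binary

10010100000000011011000111100001


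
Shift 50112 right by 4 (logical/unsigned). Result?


0b1100001111000000 >> 4 = 0b110000111100 = 3132

3132


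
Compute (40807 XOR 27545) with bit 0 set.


Step 1: 40807 ^ 27545 = 62718
Step 2: 62718 | (1 << 0) = 62718 | 1 = 62719

62719


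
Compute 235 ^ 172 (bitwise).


0b11101011 ^ 0b10101100 = 0b1000111 = 71

71


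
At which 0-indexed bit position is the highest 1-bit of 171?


0b10101011. Highest set bit at position 7

7


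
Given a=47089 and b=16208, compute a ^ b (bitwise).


47089 ^ 16208 = 34977

34977


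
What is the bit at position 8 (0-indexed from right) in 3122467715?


0b10111010000111010001001110000011, position 8 = 1

1


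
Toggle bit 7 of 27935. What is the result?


27935 ^ (1 << 7) = 27935 ^ 128 = 28063

28063


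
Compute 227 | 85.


0b11100011 | 0b1010101 = 0b11110111 = 247

247


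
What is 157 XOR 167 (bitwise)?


0b10011101 ^ 0b10100111 = 0b111010 = 58

58


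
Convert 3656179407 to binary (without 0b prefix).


3656179407 = 11011001111011001101111011001111 in binary

11011001111011001101111011001111


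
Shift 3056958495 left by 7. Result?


0b10110110001101010111110000011111 << 7 = 0b101101100011010101111100000111110000000 = 391290687360

391290687360


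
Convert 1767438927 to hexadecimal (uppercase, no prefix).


1767438927 = 6958FA4F hex

6958FA4F


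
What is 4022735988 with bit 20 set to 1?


4022735988 | (1 << 20) = 4022735988 | 1048576 = 4023784564

4023784564


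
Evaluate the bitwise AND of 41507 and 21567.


0b1010001000100011 & 0b101010000111111 = 0b100011 = 35

35


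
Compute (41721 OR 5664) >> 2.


Step 1: 41721 | 5664 = 46841
Step 2: 46841 >> 2 = 11710

11710


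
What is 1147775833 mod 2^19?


1147775833 & 524287 = 109401

109401


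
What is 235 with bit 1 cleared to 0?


235 & ~(1 << 1) = 233

233


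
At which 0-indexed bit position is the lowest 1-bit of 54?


0b110110. Lowest set bit at position 1

1


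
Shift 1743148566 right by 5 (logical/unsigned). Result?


0b1100111111001100101011000010110 >> 5 = 0b11001111110011001010110000 = 54473392

54473392


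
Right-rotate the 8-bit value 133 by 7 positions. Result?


Rotate 0b10000101 right by 7 (8-bit) = 0b1011 = 11

11


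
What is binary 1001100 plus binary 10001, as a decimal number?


1001100 + 10001 = 1011101 = 93

93


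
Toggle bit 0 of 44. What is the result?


44 ^ (1 << 0) = 44 ^ 1 = 45

45


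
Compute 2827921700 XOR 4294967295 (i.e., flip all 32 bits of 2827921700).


2827921700 ^ 4294967295 = 1467045595

1467045595


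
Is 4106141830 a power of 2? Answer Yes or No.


0b11110100101111101100000010000110. Multiple bits set => No

No


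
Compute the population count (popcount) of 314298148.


0b10010101110111100111100100100 has 16 set bits

16


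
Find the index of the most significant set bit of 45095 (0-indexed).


0b1011000000100111. Highest set bit at position 15

15


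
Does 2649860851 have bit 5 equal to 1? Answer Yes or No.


0b10011101111100011010101011110011, bit 5 = 1. Yes

Yes


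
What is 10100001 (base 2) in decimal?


10100001 in decimal = 161

161


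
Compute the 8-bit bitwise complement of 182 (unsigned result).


~0b10110110 = 0b1001001 = 73 (8-bit unsigned)

73


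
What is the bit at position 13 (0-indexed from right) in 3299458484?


0b11000100101010011011110110110100, position 13 = 1

1


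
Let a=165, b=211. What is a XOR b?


165 ^ 211 = 118

118


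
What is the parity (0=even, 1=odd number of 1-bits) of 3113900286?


0b10111001100110100101100011111110 has 19 ones => parity 1

1


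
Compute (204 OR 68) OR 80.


Step 1: 204 | 68 = 204
Step 2: 204 | 80 = 220

220


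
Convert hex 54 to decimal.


54 hex = 84 decimal

84


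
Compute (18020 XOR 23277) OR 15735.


Step 1: 18020 ^ 23277 = 7305
Step 2: 7305 | 15735 = 15871

15871


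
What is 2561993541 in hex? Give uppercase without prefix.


2561993541 = 98B4EB45 hex

98B4EB45


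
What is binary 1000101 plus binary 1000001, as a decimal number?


1000101 + 1000001 = 10000110 = 134

134


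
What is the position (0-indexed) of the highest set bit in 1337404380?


0b1001111101101110010101111011100. Highest set bit at position 30

30


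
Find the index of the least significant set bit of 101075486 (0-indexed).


0b110000001100100101000011110. Lowest set bit at position 1

1


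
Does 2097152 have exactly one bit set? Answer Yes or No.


0b1000000000000000000000. Only one bit set => Yes

Yes


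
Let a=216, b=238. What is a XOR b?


216 ^ 238 = 54

54


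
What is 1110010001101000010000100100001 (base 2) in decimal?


1110010001101000010000100100001 in decimal = 1916018977

1916018977


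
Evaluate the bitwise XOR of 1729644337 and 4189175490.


0b1100111000110000100011100110001 ^ 0b11111001101100011011111011000010 = 0b10011110101010011111100111110011 = 2661939699

2661939699


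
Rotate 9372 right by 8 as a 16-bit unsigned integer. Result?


Rotate 0b10010010011100 right by 8 (16-bit) = 0b1001110000100100 = 39972

39972


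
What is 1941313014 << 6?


0b1110011101101100001010111110110 << 6 = 0b1110011101101100001010111110110000000 = 124244032896

124244032896


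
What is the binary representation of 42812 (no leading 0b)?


42812 = 1010011100111100 in binary

1010011100111100


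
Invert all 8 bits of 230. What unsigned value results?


230 ^ 255 = 25

25


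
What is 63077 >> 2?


0b1111011001100101 >> 2 = 0b11110110011001 = 15769

15769


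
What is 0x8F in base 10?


8F hex = 143 decimal

143


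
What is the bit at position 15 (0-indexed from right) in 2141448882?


0b1111111101000111110101010110010, position 15 = 1

1


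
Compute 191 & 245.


0b10111111 & 0b11110101 = 0b10110101 = 181

181


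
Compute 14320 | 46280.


0b11011111110000 | 0b1011010011001000 = 0b1011011111111000 = 47096

47096


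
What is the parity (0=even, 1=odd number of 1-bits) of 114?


0b1110010 has 4 ones => parity 0

0


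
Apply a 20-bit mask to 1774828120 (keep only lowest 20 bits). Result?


1774828120 & 1048575 = 637528

637528


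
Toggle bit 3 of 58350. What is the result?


58350 ^ (1 << 3) = 58350 ^ 8 = 58342

58342


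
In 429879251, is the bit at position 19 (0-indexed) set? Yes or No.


0b11001100111110110111111010011, bit 19 = 1. Yes

Yes


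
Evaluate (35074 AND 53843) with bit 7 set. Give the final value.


Step 1: 35074 & 53843 = 32770
Step 2: 32770 | (1 << 7) = 32770 | 128 = 32898

32898


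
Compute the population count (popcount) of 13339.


0b11010000011011 has 7 set bits

7


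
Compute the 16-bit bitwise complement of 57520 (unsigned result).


~0b1110000010110000 = 0b1111101001111 = 8015 (16-bit unsigned)

8015


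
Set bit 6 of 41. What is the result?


41 | (1 << 6) = 41 | 64 = 105

105


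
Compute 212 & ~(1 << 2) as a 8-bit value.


212 & ~(1 << 2) = 208

208


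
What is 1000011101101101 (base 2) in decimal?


1000011101101101 in decimal = 34669

34669


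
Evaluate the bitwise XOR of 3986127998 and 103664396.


0b11101101100101110111110001111110 ^ 0b110001011011100101100001100 = 0b11101011101110101011011101110010 = 3954882418

3954882418


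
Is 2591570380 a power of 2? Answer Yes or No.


0b10011010011110000011100111001100. Multiple bits set => No

No


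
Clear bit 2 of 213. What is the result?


213 & ~(1 << 2) = 209

209


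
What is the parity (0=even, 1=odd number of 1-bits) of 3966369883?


0b11101100011010100000000001011011 has 14 ones => parity 0

0


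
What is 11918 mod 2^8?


11918 & 255 = 142

142


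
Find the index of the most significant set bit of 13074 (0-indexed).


0b11001100010010. Highest set bit at position 13

13


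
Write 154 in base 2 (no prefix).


154 = 10011010 in binary

10011010


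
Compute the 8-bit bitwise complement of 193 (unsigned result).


~0b11000001 = 0b111110 = 62 (8-bit unsigned)

62


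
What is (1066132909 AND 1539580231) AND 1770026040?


Step 1: 1066132909 & 1539580231 = 461381893
Step 2: 461381893 & 1770026040 = 159391744

159391744


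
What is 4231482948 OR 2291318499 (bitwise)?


0b11111100001101110100111001000100 | 0b10001000100100101011111011100011 = 0b11111100101101111111111011100111 = 4239916775

4239916775


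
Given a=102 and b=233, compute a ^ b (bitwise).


102 ^ 233 = 143

143


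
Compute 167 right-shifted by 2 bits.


0b10100111 >> 2 = 0b101001 = 41

41


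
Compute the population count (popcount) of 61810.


0b1111000101110010 has 9 set bits

9


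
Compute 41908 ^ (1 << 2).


41908 ^ (1 << 2) = 41908 ^ 4 = 41904

41904


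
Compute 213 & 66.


0b11010101 & 0b1000010 = 0b1000000 = 64

64


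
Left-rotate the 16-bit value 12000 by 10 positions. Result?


Rotate 0b10111011100000 left by 10 (16-bit) = 0b1000000010111011 = 32955

32955


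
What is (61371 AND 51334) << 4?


Step 1: 61371 & 51334 = 51330
Step 2: 51330 << 4 = 821280

821280


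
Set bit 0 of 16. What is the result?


16 | (1 << 0) = 16 | 1 = 17

17


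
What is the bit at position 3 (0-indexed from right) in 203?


0b11001011, position 3 = 1

1


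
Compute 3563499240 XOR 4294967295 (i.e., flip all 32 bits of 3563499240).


3563499240 ^ 4294967295 = 731468055

731468055


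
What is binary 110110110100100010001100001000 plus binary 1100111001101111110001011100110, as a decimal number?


110110110100100010001100001000 + 1100111001101111110001011100110 = 10011110000010100000010111101110 = 2651457006

2651457006


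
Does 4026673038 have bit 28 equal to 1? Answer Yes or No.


0b11110000000000100010011110001110, bit 28 = 1. Yes

Yes


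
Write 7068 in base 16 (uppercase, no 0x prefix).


7068 = 1B9C hex

1B9C


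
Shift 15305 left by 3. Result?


0b11101111001001 << 3 = 0b11101111001001000 = 122440

122440


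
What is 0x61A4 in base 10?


61A4 hex = 24996 decimal

24996


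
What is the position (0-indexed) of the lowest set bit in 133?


0b10000101. Lowest set bit at position 0

0


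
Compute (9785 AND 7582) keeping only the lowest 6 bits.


Step 1: 9785 & 7582 = 1048
Step 2: 1048 & 63 = 24

24


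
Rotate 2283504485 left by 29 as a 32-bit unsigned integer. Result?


Rotate 0b10001000000110111000001101100101 left by 29 (32-bit) = 0b10110001000000110111000001101100 = 2969792620

2969792620


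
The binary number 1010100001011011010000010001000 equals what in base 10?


1010100001011011010000010001000 in decimal = 1412276360

1412276360


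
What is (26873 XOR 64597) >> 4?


Step 1: 26873 ^ 64597 = 38060
Step 2: 38060 >> 4 = 2378

2378


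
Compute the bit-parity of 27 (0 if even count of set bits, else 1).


0b11011 has 4 ones => parity 0

0


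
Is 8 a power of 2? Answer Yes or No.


0b1000. Only one bit set => Yes

Yes


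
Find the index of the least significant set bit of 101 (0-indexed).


0b1100101. Lowest set bit at position 0

0


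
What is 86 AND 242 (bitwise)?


0b1010110 & 0b11110010 = 0b1010010 = 82

82


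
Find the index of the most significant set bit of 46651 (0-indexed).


0b1011011000111011. Highest set bit at position 15

15


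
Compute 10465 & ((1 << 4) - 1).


10465 & 15 = 1

1


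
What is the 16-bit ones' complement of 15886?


15886 ^ 65535 = 49649

49649


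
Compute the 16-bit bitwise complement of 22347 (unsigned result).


~0b101011101001011 = 0b1010100010110100 = 43188 (16-bit unsigned)

43188


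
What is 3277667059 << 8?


0b11000011010111010011101011110011 << 8 = 0b1100001101011101001110101111001100000000 = 839082767104

839082767104


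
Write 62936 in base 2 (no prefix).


62936 = 1111010111011000 in binary

1111010111011000


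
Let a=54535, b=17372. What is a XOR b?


54535 ^ 17372 = 38619

38619


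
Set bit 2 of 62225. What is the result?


62225 | (1 << 2) = 62225 | 4 = 62229

62229


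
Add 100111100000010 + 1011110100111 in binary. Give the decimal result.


100111100000010 + 1011110100111 = 110011010101001 = 26281

26281


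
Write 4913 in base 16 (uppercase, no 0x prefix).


4913 = 1331 hex

1331


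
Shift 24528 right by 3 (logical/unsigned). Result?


0b101111111010000 >> 3 = 0b101111111010 = 3066

3066


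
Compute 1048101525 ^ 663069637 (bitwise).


0b111110011110001100001010010101 ^ 0b100111100001011010001111000101 = 0b11001111111010110000101010000 = 436035920

436035920


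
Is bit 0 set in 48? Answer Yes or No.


0b110000, bit 0 = 0. No

No


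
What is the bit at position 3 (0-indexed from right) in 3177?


0b110001101001, position 3 = 1

1


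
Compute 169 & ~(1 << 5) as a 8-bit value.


169 & ~(1 << 5) = 137

137


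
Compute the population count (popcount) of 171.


0b10101011 has 5 set bits

5


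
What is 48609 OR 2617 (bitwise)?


0b1011110111100001 | 0b101000111001 = 0b1011111111111001 = 49145

49145


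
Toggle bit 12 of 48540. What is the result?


48540 ^ (1 << 12) = 48540 ^ 4096 = 44444

44444


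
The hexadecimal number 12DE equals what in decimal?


12DE hex = 4830 decimal

4830


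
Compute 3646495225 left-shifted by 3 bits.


0b11011001010110010001100111111001 << 3 = 0b11011001010110010001100111111001000 = 29171961800

29171961800


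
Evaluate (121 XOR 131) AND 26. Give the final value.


Step 1: 121 ^ 131 = 250
Step 2: 250 & 26 = 26

26


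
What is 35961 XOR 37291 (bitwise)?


0b1000110001111001 ^ 0b1001000110101011 = 0b1110111010010 = 7634

7634


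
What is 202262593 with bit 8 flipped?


202262593 ^ (1 << 8) = 202262593 ^ 256 = 202262849

202262849


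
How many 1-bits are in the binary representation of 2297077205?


0b10001000111010101001110111010101 has 17 set bits

17


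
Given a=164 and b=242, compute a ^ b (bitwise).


164 ^ 242 = 86

86


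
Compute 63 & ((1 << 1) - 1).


63 & 1 = 1

1


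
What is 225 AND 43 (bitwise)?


0b11100001 & 0b101011 = 0b100001 = 33

33


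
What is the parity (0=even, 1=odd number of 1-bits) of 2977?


0b101110100001 has 6 ones => parity 0

0


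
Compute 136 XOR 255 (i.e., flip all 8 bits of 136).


136 ^ 255 = 119

119


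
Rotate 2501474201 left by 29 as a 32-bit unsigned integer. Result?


Rotate 0b10010101000110010111011110011001 left by 29 (32-bit) = 0b110010101000110010111011110011 = 849555187

849555187


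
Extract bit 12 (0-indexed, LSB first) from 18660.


0b100100011100100, position 12 = 0

0


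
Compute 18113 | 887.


0b100011011000001 | 0b1101110111 = 0b100011111110111 = 18423

18423


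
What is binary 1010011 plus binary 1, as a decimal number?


1010011 + 1 = 1010100 = 84

84


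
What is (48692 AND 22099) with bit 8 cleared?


Step 1: 48692 & 22099 = 5648
Step 2: 5648 & ~(1 << 8) = 5648

5648


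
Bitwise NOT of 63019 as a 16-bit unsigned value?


~0b1111011000101011 = 0b100111010100 = 2516 (16-bit unsigned)

2516


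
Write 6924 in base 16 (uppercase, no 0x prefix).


6924 = 1B0C hex

1B0C


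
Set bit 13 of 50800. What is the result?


50800 | (1 << 13) = 50800 | 8192 = 58992

58992


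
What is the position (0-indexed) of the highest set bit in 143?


0b10001111. Highest set bit at position 7

7


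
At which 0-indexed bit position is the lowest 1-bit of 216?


0b11011000. Lowest set bit at position 3

3


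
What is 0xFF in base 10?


FF hex = 255 decimal

255


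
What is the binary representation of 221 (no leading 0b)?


221 = 11011101 in binary

11011101


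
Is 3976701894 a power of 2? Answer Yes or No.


0b11101101000001111010011111000110. Multiple bits set => No

No


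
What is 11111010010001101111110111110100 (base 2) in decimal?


11111010010001101111110111110100 in decimal = 4198956532

4198956532


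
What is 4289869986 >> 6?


0b11111111101100100011100010100010 >> 6 = 0b11111111101100100011100010 = 67029218

67029218


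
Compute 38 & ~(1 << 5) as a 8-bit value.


38 & ~(1 << 5) = 6

6


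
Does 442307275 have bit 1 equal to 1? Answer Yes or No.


0b11010010111010001001011001011, bit 1 = 1. Yes

Yes


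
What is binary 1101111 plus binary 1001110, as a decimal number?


1101111 + 1001110 = 10111101 = 189

189


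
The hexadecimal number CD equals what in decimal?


CD hex = 205 decimal

205


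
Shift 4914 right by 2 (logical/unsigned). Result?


0b1001100110010 >> 2 = 0b10011001100 = 1228

1228


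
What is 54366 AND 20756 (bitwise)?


0b1101010001011110 & 0b101000100010100 = 0b101000000010100 = 20500

20500


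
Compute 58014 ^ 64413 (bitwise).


0b1110001010011110 ^ 0b1111101110011101 = 0b1100100000011 = 6403

6403


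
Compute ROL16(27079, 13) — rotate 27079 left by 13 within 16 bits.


Rotate 0b110100111000111 left by 13 (16-bit) = 0b1110110100111000 = 60728

60728


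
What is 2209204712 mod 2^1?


2209204712 & 1 = 0

0


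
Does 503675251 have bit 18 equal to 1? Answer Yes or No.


0b11110000001010111100101110011, bit 18 = 1. Yes

Yes


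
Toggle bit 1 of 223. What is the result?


223 ^ (1 << 1) = 223 ^ 2 = 221

221


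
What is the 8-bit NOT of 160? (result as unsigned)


~0b10100000 = 0b1011111 = 95 (8-bit unsigned)

95


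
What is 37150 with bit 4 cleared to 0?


37150 & ~(1 << 4) = 37134

37134


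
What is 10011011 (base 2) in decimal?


10011011 in decimal = 155

155


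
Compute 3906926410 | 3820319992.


0b11101000110111101111011101001010 | 0b11100011101101010111010011111000 = 0b11101011111111111111011111111010 = 3959420922

3959420922


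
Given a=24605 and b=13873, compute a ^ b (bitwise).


24605 ^ 13873 = 22060

22060


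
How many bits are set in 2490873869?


0b10010100011101111011100000001101 has 16 set bits

16


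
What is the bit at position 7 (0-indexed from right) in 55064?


0b1101011100011000, position 7 = 0

0


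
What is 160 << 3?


0b10100000 << 3 = 0b10100000000 = 1280

1280


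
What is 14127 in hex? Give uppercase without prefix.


14127 = 372F hex

372F


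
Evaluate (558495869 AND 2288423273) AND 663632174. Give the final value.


Step 1: 558495869 & 2288423273 = 4231273
Step 2: 4231273 & 663632174 = 4136

4136


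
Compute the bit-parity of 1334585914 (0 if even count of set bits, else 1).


0b1001111100011000010101000111010 has 15 ones => parity 1

1


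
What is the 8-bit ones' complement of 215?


215 ^ 255 = 40

40


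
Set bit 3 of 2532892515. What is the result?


2532892515 | (1 << 3) = 2532892515 | 8 = 2532892523

2532892523


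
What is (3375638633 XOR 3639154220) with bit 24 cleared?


Step 1: 3375638633 ^ 3639154220 = 299712069
Step 2: 299712069 & ~(1 << 24) = 282934853

282934853


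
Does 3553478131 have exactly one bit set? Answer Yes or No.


0b11010011110011011100010111110011. Multiple bits set => No

No


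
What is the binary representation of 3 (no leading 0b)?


3 = 11 in binary

11


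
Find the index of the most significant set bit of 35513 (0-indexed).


0b1000101010111001. Highest set bit at position 15

15


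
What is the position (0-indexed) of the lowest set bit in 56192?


0b1101101110000000. Lowest set bit at position 7

7


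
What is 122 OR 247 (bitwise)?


0b1111010 | 0b11110111 = 0b11111111 = 255

255


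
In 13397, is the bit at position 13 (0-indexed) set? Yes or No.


0b11010001010101, bit 13 = 1. Yes

Yes


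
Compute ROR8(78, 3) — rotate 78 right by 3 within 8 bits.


Rotate 0b1001110 right by 3 (8-bit) = 0b11001001 = 201

201


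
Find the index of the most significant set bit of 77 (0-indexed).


0b1001101. Highest set bit at position 6

6


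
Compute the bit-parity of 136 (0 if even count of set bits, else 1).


0b10001000 has 2 ones => parity 0

0


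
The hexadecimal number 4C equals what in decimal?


4C hex = 76 decimal

76


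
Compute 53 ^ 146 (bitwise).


0b110101 ^ 0b10010010 = 0b10100111 = 167

167


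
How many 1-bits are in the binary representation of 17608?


0b100010011001000 has 5 set bits

5


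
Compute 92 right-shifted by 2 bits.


0b1011100 >> 2 = 0b10111 = 23

23


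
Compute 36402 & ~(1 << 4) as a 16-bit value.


36402 & ~(1 << 4) = 36386

36386


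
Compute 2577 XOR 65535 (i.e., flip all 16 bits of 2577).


2577 ^ 65535 = 62958

62958


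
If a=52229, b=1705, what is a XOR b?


52229 ^ 1705 = 51884

51884


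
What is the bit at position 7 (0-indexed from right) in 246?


0b11110110, position 7 = 1

1


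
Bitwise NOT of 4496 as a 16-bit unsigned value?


~0b1000110010000 = 0b1110111001101111 = 61039 (16-bit unsigned)

61039


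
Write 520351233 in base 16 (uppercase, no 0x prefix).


520351233 = 1F03EE01 hex

1F03EE01


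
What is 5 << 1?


0b101 << 1 = 0b1010 = 10

10


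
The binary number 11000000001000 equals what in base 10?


11000000001000 in decimal = 12296

12296


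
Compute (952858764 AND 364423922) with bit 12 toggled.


Step 1: 952858764 & 364423922 = 277358720
Step 2: 277358720 ^ (1 << 12) = 277358720 ^ 4096 = 277362816

277362816


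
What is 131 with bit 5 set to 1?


131 | (1 << 5) = 131 | 32 = 163

163


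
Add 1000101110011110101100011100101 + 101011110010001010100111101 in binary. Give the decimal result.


1000101110011110101100011100101 + 101011110010001010100111101 = 1001011010010000110111000100010 = 1263037986

1263037986


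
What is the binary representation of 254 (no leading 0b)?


254 = 11111110 in binary

11111110


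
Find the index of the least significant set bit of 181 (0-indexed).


0b10110101. Lowest set bit at position 0

0


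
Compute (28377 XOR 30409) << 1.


Step 1: 28377 ^ 30409 = 6160
Step 2: 6160 << 1 = 12320

12320


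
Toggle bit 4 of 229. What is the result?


229 ^ (1 << 4) = 229 ^ 16 = 245

245


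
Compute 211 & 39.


0b11010011 & 0b100111 = 0b11 = 3

3


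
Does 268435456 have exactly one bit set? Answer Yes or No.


0b10000000000000000000000000000. Only one bit set => Yes

Yes


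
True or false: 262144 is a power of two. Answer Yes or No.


0b1000000000000000000. Only one bit set => Yes

Yes


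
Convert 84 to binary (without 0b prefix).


84 = 1010100 in binary

1010100


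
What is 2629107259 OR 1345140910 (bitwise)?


0b10011100101101001111111000111011 | 0b1010000001011010011100010101110 = 0b11011100101111011111111010111111 = 3703439039

3703439039


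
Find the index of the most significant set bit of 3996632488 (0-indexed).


0b11101110001101111100010110101000. Highest set bit at position 31

31


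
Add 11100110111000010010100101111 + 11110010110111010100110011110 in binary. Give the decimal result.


11100110111000010010100101111 + 11110010110111010100110011110 = 111011001101111100111011001101 = 993513165

993513165


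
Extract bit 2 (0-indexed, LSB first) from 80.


0b1010000, position 2 = 0

0


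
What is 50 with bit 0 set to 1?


50 | (1 << 0) = 50 | 1 = 51

51


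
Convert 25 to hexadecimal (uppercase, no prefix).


25 = 19 hex

19


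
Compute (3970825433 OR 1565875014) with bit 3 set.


Step 1: 3970825433 | 1565875014 = 4261281759
Step 2: 4261281759 | (1 << 3) = 4261281759 | 8 = 4261281759

4261281759


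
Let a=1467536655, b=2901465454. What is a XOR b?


1467536655 ^ 2901465454 = 4219997281

4219997281


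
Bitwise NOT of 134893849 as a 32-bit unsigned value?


~0b1000000010100101000100011001 = 0b11110111111101011010111011100110 = 4160073446 (32-bit unsigned)

4160073446


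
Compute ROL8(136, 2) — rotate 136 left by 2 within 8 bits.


Rotate 0b10001000 left by 2 (8-bit) = 0b100010 = 34

34


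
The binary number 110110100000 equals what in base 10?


110110100000 in decimal = 3488

3488


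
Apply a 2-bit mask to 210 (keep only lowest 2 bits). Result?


210 & 3 = 2

2


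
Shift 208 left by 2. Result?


0b11010000 << 2 = 0b1101000000 = 832

832


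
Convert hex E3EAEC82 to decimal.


E3EAEC82 hex = 3823824002 decimal

3823824002


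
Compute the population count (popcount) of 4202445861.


0b11111010011111000011110000100101 has 18 set bits

18


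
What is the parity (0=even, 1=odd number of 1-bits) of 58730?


0b1110010101101010 has 9 ones => parity 1

1


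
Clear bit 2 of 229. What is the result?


229 & ~(1 << 2) = 225

225


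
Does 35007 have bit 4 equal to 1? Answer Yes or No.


0b1000100010111111, bit 4 = 1. Yes

Yes


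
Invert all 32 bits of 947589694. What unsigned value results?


947589694 ^ 4294967295 = 3347377601

3347377601


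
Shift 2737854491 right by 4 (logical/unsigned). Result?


0b10100011001100000101100000011011 >> 4 = 0b1010001100110000010110000001 = 171115905

171115905


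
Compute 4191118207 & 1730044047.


0b11111001110011110110001101111111 & 0b1100111000111100110000010001111 = 0b1100001000011100110000000001111 = 1628332047

1628332047


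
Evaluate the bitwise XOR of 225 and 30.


0b11100001 ^ 0b11110 = 0b11111111 = 255

255


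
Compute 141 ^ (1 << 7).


141 ^ (1 << 7) = 141 ^ 128 = 13

13


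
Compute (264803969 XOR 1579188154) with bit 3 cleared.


Step 1: 264803969 ^ 1579188154 = 1374218555
Step 2: 1374218555 & ~(1 << 3) = 1374218547

1374218547


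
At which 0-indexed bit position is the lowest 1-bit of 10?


0b1010. Lowest set bit at position 1

1


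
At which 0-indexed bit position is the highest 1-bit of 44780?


0b1010111011101100. Highest set bit at position 15

15


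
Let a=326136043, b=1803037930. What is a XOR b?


326136043 ^ 1803037930 = 2013813761

2013813761


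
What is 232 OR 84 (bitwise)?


0b11101000 | 0b1010100 = 0b11111100 = 252

252


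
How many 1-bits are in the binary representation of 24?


0b11000 has 2 set bits

2


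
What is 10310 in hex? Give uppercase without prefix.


10310 = 2846 hex

2846


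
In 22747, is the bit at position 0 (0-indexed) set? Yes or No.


0b101100011011011, bit 0 = 1. Yes

Yes


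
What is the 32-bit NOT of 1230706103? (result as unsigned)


~0b1001001010110110001010110110111 = 0b10110110101001001110101001001000 = 3064261192 (32-bit unsigned)

3064261192


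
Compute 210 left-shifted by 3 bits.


0b11010010 << 3 = 0b11010010000 = 1680

1680


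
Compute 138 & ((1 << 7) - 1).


138 & 127 = 10

10


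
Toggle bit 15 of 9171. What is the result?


9171 ^ (1 << 15) = 9171 ^ 32768 = 41939

41939


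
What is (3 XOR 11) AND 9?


Step 1: 3 ^ 11 = 8
Step 2: 8 & 9 = 8

8


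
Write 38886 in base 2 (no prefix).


38886 = 1001011111100110 in binary

1001011111100110


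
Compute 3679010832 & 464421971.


0b11011011010010010100000000010000 & 0b11011101011101000010001010011 = 0b11011000010000000000000010000 = 453509136

453509136


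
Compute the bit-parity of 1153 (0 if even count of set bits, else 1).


0b10010000001 has 3 ones => parity 1

1


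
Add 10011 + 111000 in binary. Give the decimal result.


10011 + 111000 = 1001011 = 75

75


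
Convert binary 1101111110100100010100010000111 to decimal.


1101111110100100010100010000111 in decimal = 1876043911

1876043911


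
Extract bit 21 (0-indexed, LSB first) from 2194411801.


0b10000010110011000001000100011001, position 21 = 0

0


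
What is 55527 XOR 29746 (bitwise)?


0b1101100011100111 ^ 0b111010000110010 = 0b1010110011010101 = 44245

44245


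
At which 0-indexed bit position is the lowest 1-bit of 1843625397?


0b1101101111000110111110110110101. Lowest set bit at position 0

0


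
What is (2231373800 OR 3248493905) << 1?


Step 1: 2231373800 | 3248493905 = 3315605497
Step 2: 3315605497 << 1 = 6631210994

6631210994


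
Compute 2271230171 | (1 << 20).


2271230171 | (1 << 20) = 2271230171 | 1048576 = 2272278747

2272278747


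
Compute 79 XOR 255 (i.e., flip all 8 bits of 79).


79 ^ 255 = 176

176


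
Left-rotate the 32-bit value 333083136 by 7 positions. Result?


Rotate 0b10011110110100111001000000000 left by 7 (32-bit) = 0b11101101001110010000000000001001 = 3979935753

3979935753


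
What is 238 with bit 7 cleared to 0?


238 & ~(1 << 7) = 110

110


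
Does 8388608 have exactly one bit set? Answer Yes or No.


0b100000000000000000000000. Only one bit set => Yes

Yes


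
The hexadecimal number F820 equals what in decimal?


F820 hex = 63520 decimal

63520


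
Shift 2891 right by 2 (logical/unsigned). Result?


0b101101001011 >> 2 = 0b1011010010 = 722

722


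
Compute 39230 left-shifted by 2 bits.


0b1001100100111110 << 2 = 0b100110010011111000 = 156920

156920


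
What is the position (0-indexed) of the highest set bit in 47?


0b101111. Highest set bit at position 5

5


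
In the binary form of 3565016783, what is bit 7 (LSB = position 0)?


0b11010100011111011101011011001111, position 7 = 1

1


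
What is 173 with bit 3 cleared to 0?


173 & ~(1 << 3) = 165

165


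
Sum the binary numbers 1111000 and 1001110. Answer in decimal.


1111000 + 1001110 = 11000110 = 198

198


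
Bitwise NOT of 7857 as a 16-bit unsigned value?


~0b1111010110001 = 0b1110000101001110 = 57678 (16-bit unsigned)

57678


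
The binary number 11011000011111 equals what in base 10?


11011000011111 in decimal = 13855

13855


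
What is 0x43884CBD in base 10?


43884CBD hex = 1133006013 decimal

1133006013


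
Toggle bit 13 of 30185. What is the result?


30185 ^ (1 << 13) = 30185 ^ 8192 = 21993

21993


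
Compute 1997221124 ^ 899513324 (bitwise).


0b1110111000010110010110100000100 ^ 0b110101100111010111101111101100 = 0b1000010100101100101011011101000 = 1117148904

1117148904


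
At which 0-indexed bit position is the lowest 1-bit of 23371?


0b101101101001011. Lowest set bit at position 0

0


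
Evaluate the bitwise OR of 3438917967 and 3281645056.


0b11001100111110011011100101001111 | 0b11000011100110011110111000000000 = 0b11001111111110011111111101001111 = 3489267535

3489267535


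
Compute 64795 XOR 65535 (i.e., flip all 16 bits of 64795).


64795 ^ 65535 = 740

740


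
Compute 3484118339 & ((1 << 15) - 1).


3484118339 & 32767 = 27971

27971


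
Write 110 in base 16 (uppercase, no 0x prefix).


110 = 6E hex

6E


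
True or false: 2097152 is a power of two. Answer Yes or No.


0b1000000000000000000000. Only one bit set => Yes

Yes


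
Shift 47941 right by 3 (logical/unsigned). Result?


0b1011101101000101 >> 3 = 0b1011101101000 = 5992

5992


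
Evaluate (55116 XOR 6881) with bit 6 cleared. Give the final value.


Step 1: 55116 ^ 6881 = 52653
Step 2: 52653 & ~(1 << 6) = 52653

52653


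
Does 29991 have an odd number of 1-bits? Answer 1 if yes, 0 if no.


0b111010100100111 has 9 ones => parity 1

1


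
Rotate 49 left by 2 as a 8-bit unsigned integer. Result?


Rotate 0b110001 left by 2 (8-bit) = 0b11000100 = 196

196


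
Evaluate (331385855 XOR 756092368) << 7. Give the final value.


Step 1: 331385855 ^ 756092368 = 1053918767
Step 2: 1053918767 << 7 = 134901602176

134901602176


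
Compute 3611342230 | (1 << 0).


3611342230 | (1 << 0) = 3611342230 | 1 = 3611342231

3611342231


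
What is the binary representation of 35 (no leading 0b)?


35 = 100011 in binary

100011


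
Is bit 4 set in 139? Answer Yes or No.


0b10001011, bit 4 = 0. No

No


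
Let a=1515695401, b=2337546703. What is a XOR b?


1515695401 ^ 2337546703 = 3506670822

3506670822


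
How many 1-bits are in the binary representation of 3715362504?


0b11011101011100111110111011001000 has 20 set bits

20


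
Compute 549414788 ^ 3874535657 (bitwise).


0b100000101111110110011110000100 ^ 0b11100110111100001011100011101001 = 0b11000110010011111101111101101101 = 3327123309

3327123309


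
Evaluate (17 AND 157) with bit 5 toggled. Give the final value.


Step 1: 17 & 157 = 17
Step 2: 17 ^ (1 << 5) = 17 ^ 32 = 49

49


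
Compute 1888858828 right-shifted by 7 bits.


0b1110000100101011011001011001100 >> 7 = 0b111000010010101101100101 = 14756709

14756709


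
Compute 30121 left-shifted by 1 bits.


0b111010110101001 << 1 = 0b1110101101010010 = 60242

60242


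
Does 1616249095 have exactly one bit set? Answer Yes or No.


0b1100000010101100000000100000111. Multiple bits set => No

No


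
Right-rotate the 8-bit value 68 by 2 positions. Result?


Rotate 0b1000100 right by 2 (8-bit) = 0b10001 = 17

17


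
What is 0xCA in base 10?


CA hex = 202 decimal

202


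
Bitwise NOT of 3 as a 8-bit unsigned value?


~0b11 = 0b11111100 = 252 (8-bit unsigned)

252


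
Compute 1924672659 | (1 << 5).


1924672659 | (1 << 5) = 1924672659 | 32 = 1924672691

1924672691


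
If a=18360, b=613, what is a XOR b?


18360 ^ 613 = 17885

17885


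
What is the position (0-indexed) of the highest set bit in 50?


0b110010. Highest set bit at position 5

5


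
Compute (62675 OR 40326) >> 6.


Step 1: 62675 | 40326 = 64983
Step 2: 64983 >> 6 = 1015

1015


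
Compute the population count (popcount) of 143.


0b10001111 has 5 set bits

5


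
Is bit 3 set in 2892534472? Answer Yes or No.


0b10101100011010001001001011001000, bit 3 = 1. Yes

Yes


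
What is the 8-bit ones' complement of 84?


84 ^ 255 = 171

171


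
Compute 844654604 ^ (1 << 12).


844654604 ^ (1 << 12) = 844654604 ^ 4096 = 844658700

844658700
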